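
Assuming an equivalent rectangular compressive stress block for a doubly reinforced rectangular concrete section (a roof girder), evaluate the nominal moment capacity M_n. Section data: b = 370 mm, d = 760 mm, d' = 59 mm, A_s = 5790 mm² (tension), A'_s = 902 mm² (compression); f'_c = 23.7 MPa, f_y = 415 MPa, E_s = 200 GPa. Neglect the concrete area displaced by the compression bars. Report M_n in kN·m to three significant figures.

M_n ≈ 1530 kN·m

Assume both tension and compression steel yield.
Net tension couple steel: A_s − A'_s = 4888 mm².
a = (A_s − A'_s) f_y / (0.85 f'_c b) = 2028520/(0.85 × 23.7 × 370) = 272.15 mm.
c = a/β₁ = 272.15/0.85 = 320.18 mm; ε'_s = 0.003(c − d')/c = 0.0024 ≥ f_y/E_s = 0.0021, so compression steel does yield.
M_n = (A_s − A'_s) f_y (d − a/2) + A'_s f_y (d − d') = [2028520 × (760 − 136.075) + 374330 × (760 − 59)] × 10⁻⁶ = 1265.64 + 262.41 = 1528.05 kN·m.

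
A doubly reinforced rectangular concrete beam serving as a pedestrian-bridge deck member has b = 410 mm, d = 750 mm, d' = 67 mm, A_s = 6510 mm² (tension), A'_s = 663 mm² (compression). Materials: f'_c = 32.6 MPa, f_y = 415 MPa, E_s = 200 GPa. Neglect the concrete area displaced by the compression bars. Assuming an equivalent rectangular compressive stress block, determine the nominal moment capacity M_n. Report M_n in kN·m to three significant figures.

M_n ≈ 1750 kN·m

Assume both tension and compression steel yield.
Net tension couple steel: A_s − A'_s = 5847 mm².
a = (A_s − A'_s) f_y / (0.85 f'_c b) = 2426505/(0.85 × 32.6 × 410) = 213.58 mm.
c = a/β₁ = 213.58/0.817 = 261.42 mm; ε'_s = 0.003(c − d')/c = 0.0022 ≥ f_y/E_s = 0.0021, so compression steel does yield.
M_n = (A_s − A'_s) f_y (d − a/2) + A'_s f_y (d − d') = [2426505 × (750 − 106.79) + 275145 × (750 − 67)] × 10⁻⁶ = 1560.75 + 187.92 = 1748.67 kN·m.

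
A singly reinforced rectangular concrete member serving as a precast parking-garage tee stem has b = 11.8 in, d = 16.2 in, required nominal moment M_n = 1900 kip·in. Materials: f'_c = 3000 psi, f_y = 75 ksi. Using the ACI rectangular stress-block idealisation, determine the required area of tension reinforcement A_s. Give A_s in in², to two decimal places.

A_s ≈ 1.82 in²

From M_n = 0.85 f'_c a b (d − a/2):
a = d − √(d² − 2M_n/(0.85 f'_c b)) = 16.2 − √(16.2² − 2 × 1900/(0.85 × 3 × 11.8)) = 4.532 in.
A_s = 0.85 f'_c a b / f_y = 0.85 × 3 × 4.532 × 11.8 / 75 = 1.818 in².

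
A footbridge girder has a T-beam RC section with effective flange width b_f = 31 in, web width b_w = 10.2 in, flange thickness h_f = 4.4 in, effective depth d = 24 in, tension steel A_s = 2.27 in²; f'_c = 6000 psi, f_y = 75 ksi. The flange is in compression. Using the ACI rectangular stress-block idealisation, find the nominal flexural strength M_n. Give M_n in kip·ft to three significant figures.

M_n ≈ 333 kip·ft

Tension: T = A_s f_y = 2.27 × 75 = 170.25 kips.
Try a within the flange: a = T/(0.85 f'_c b_f) = 170.25/(0.85 × 6 × 31) = 1.077 in.
Since a = 1.077 ≤ h_f = 4.4 in, the stress block lies entirely in the flange; analyse as a rectangular beam of width b_f.
M_n = T(d − a/2) = 170.25 × (24 − 0.5385) = 3994.3 kip·in.
M_n = 3994.3/12 = 332.86 kip·ft.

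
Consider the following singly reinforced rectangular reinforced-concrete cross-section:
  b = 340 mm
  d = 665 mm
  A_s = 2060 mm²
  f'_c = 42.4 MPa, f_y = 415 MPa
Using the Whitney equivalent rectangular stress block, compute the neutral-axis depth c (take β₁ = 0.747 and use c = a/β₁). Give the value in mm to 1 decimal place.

c ≈ 93.4 mm

T = A_s f_y = 2060 × 415 = 854900 N = 854.9 kN.
Setting C = 0.85 f'_c a b equal to T: a = 854900/(0.85 × 42.4 × 340) = 69.767 mm.
With β₁ = 0.747, c = a/β₁ = 69.767/0.747 = 93.4 mm.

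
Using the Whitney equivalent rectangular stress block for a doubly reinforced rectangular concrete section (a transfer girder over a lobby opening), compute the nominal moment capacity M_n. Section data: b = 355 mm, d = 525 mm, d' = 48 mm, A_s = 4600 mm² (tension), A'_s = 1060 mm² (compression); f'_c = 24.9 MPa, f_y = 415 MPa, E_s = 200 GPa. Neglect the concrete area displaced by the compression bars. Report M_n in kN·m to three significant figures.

M_n ≈ 837 kN·m

Assume both tension and compression steel yield.
Net tension couple steel: A_s − A'_s = 3540 mm².
a = (A_s − A'_s) f_y / (0.85 f'_c b) = 1469100/(0.85 × 24.9 × 355) = 195.53 mm.
c = a/β₁ = 195.53/0.85 = 230.04 mm; ε'_s = 0.003(c − d')/c = 0.0024 ≥ f_y/E_s = 0.0021, so compression steel does yield.
M_n = (A_s − A'_s) f_y (d − a/2) + A'_s f_y (d − d') = [1469100 × (525 − 97.765) + 439900 × (525 − 48)] × 10⁻⁶ = 627.65 + 209.83 = 837.48 kN·m.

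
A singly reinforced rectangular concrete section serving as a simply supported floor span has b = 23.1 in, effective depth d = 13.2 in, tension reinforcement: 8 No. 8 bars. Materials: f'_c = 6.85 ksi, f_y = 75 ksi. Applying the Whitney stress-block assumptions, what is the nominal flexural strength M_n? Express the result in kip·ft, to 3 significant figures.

A_s = 8 × 0.79 = 6.32 in².
T = A_s f_y = 6.32 × 75 = 474 kips.
a = T/(0.85 f'_c b) = 474/(0.85 × 6.85 × 23.1) = 3.524 in.
M_n = T(d − a/2) = 474 × (13.2 − 1.762) = 5421.6 kip·in = 5421.6/12 = 451.80 kip·ft.

M_n ≈ 452 kip·ft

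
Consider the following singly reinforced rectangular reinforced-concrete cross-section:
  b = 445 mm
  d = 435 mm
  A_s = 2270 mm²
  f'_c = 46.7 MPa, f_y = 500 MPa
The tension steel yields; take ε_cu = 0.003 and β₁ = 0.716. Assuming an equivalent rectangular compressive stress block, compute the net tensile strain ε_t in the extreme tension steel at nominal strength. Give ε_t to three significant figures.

a = A_s f_y/(0.85 f'_c b) = 64.25 mm.
β₁ = 0.716, so c = a/β₁ = 64.25/0.716 = 89.73 mm.
From the linear strain diagram with ε_cu = 0.003: ε_t = 0.003 (d − c)/c = 0.003 × (435 − 89.73)/89.73 = 0.0115.
Since ε_t ≥ 0.005, the section is tension-controlled.

ε_t ≈ 0.0115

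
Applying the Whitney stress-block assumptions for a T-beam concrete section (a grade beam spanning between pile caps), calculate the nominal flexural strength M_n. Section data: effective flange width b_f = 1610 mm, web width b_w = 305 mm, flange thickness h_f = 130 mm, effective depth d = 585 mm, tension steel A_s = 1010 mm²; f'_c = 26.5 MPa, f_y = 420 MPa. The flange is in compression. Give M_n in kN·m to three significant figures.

M_n ≈ 246 kN·m

Tension: T = A_s f_y = 1010 × 420 = 424200 N.
Try a within the flange: a = T/(0.85 f'_c b_f) = 424200/(0.85 × 26.5 × 1610) = 11.70 mm.
Since a = 11.70 ≤ h_f = 130 mm, the stress block lies entirely in the flange; analyse as a rectangular beam of width b_f.
M_n = T(d − a/2) = 424200 × (585 − 5.85) = 245.68 × 10⁶ N·mm.
M_n = 245.68 kN·m.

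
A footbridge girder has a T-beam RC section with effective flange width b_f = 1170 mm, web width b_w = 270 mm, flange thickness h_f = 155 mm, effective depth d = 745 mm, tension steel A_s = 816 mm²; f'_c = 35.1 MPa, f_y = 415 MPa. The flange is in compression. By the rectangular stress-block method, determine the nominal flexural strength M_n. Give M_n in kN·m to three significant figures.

M_n ≈ 251 kN·m

Tension: T = A_s f_y = 816 × 415 = 338640 N.
Try a within the flange: a = T/(0.85 f'_c b_f) = 338640/(0.85 × 35.1 × 1170) = 9.70 mm.
Since a = 9.70 ≤ h_f = 155 mm, the stress block lies entirely in the flange; analyse as a rectangular beam of width b_f.
M_n = T(d − a/2) = 338640 × (745 − 4.85) = 250.64 × 10⁶ N·mm.
M_n = 250.64 kN·m.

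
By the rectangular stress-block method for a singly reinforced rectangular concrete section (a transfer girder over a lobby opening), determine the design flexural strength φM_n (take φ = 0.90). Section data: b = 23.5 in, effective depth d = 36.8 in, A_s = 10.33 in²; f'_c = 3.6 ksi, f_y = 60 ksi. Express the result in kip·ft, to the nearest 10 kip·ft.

T = A_s f_y = 10.33 × 60 = 619.8 kips.
a = T/(0.85 f'_c b) = 619.8/(0.85 × 3.6 × 23.5) = 8.619 in.
M_n = T(d − a/2) = 619.8 × (36.8 − 4.3095) = 20137.6 kip·in = 20137.6/12 = 1678.13 kip·ft.
φM_n = 0.90 × 1678.13 = 1510.32 kip·ft.

φM_n ≈ 1510 kip·ft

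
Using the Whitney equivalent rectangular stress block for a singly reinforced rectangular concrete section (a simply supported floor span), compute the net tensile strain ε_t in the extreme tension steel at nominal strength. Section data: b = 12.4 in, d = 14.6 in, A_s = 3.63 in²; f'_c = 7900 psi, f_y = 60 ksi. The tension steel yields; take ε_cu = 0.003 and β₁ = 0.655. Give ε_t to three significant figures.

ε_t ≈ 0.00797

a = A_s f_y/(0.85 f'_c b) = 2.616 in.
β₁ = 0.655, so c = a/β₁ = 2.616/0.655 = 3.994 in.
From the linear strain diagram with ε_cu = 0.003: ε_t = 0.003 (d − c)/c = 0.003 × (14.6 − 3.994)/3.994 = 0.00797.
Since ε_t ≥ 0.005, the section is tension-controlled.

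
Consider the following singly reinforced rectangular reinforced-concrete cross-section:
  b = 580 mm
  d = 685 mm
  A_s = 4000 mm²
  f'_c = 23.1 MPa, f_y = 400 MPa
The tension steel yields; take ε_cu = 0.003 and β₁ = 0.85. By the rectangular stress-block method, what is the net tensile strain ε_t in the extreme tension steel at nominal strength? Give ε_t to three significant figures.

ε_t ≈ 0.00943

a = A_s f_y/(0.85 f'_c b) = 140.50 mm.
β₁ = 0.85, so c = a/β₁ = 140.50/0.85 = 165.29 mm.
From the linear strain diagram with ε_cu = 0.003: ε_t = 0.003 (d − c)/c = 0.003 × (685 − 165.29)/165.29 = 0.00943.
Since ε_t ≥ 0.005, the section is tension-controlled.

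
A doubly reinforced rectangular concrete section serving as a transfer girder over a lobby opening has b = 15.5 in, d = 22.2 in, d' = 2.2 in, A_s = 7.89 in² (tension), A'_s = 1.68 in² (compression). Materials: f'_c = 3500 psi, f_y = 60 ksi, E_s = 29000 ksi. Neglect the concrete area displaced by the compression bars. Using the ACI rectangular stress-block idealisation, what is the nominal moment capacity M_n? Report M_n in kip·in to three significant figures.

M_n ≈ 8780 kip·in

Assume both steels yield.
a = (A_s − A'_s) f_y/(0.85 f'_c b) = (7.89 − 1.68) × 60/(0.85 × 3.5 × 15.5) = 8.080 in.
c = a/β₁ = 8.080/0.85 = 9.506 in; ε'_s = 0.003(c − d')/c = 0.0023 ≥ ε_y = 0.0021, so the compression steel yields.
M_n = (A_s − A'_s) f_y (d − a/2) + A'_s f_y (d − d') = 372.6 × (22.2 − 4.04) + 100.8 × (22.2 − 2.2) = 6766.4 + 2016.0 = 8782.4 kip·in.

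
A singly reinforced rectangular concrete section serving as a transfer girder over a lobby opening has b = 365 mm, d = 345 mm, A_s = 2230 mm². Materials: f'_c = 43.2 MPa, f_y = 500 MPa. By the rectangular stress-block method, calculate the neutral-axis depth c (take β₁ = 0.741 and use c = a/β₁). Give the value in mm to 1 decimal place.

T = A_s f_y = 2230 × 500 = 1115000 N = 1115 kN.
Setting C = 0.85 f'_c a b equal to T: a = 1115000/(0.85 × 43.2 × 365) = 83.192 mm.
With β₁ = 0.741, c = a/β₁ = 83.192/0.741 = 112.3 mm.

c ≈ 112.3 mm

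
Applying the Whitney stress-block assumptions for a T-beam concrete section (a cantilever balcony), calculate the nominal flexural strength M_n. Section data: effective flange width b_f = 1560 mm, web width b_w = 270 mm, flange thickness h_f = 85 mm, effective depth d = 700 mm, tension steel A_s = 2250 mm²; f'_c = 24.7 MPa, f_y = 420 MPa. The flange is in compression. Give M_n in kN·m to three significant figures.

M_n ≈ 648 kN·m

Tension: T = A_s f_y = 2250 × 420 = 945000 N.
Try a within the flange: a = T/(0.85 f'_c b_f) = 945000/(0.85 × 24.7 × 1560) = 28.85 mm.
Since a = 28.85 ≤ h_f = 85 mm, the stress block lies entirely in the flange; analyse as a rectangular beam of width b_f.
M_n = T(d − a/2) = 945000 × (700 − 14.425) = 647.87 × 10⁶ N·mm.
M_n = 647.87 kN·m.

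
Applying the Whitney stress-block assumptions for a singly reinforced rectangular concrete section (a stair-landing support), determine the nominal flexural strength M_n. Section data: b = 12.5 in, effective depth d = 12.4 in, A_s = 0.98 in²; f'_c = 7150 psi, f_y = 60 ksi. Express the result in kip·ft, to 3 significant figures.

M_n ≈ 58.9 kip·ft

T = A_s f_y = 0.98 × 60 = 58.8 kips.
a = T/(0.85 f'_c b) = 58.8/(0.85 × 7.15 × 12.5) = 0.774 in.
M_n = T(d − a/2) = 58.8 × (12.4 − 0.387) = 706.4 kip·in = 706.4/12 = 58.87 kip·ft.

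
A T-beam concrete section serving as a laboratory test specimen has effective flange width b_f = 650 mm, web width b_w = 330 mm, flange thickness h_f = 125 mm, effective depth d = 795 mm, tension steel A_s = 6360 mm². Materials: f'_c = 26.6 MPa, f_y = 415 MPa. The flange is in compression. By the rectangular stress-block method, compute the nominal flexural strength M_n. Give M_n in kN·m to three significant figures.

Tension: T = A_s f_y = 6360 × 415 = 2639400 N.
Try a within the flange: a = T/(0.85 f'_c b_f) = 2639400/(0.85 × 26.6 × 650) = 179.59 mm.
a = 179.59 > h_f = 125 mm: the block extends into the web. Split into flange-overhang and web parts.
C_f = 0.85 f'_c (b_f − b_w) h_f = 0.85 × 26.6 × (650 − 330) × 125 = 904400 N.
Remaining web compression depth: a_w = (T − C_f)/(0.85 f'_c b_w) = (2639400 − 904400)/(0.85 × 26.6 × 330) = 232.53 mm.
M_n = C_f(d − h_f/2) + (T − C_f)(d − a_w/2) = 904400 × (795 − 62.5) + 1735000 × (795 − 116.265) = 662.47 + 1177.61 = 1840.08 × 10⁶ N·mm.
M_n = 1840.08 kN·m.

M_n ≈ 1840 kN·m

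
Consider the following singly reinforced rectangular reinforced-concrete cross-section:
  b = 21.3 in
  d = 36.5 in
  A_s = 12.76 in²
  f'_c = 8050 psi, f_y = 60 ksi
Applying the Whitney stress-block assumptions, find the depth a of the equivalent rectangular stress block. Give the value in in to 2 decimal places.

a ≈ 5.25 in

T = A_s f_y = 12.76 × 60 = 765.6 kips.
a = T/(0.85 f'_c b) = 765.6/(0.85 × 8.05 × 21.3) = 5.25 in.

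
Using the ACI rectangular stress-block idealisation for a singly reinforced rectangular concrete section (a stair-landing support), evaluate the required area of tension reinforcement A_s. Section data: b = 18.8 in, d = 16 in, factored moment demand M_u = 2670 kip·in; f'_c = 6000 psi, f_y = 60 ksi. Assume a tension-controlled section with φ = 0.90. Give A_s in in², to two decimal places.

A_s ≈ 3.30 in²

M_n = M_u/φ = 2670/0.90 = 2966.67 kip·in.
From M_n = 0.85 f'_c a b (d − a/2):
a = d − √(d² − 2M_n/(0.85 f'_c b)) = 16 − √(16² − 2 × 2966.67/(0.85 × 6 × 18.8)) = 2.067 in.
A_s = 0.85 f'_c a b / f_y = 0.85 × 6 × 2.067 × 18.8 / 60 = 3.303 in².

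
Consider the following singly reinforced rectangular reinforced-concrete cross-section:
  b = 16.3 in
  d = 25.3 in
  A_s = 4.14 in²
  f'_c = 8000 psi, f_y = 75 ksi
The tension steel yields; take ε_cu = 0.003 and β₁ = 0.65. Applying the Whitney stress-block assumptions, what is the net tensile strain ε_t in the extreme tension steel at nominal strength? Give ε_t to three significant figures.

a = A_s f_y/(0.85 f'_c b) = 2.801 in.
β₁ = 0.65, so c = a/β₁ = 2.801/0.65 = 4.309 in.
From the linear strain diagram with ε_cu = 0.003: ε_t = 0.003 (d − c)/c = 0.003 × (25.3 − 4.309)/4.309 = 0.0146.
Since ε_t ≥ 0.005, the section is tension-controlled.

ε_t ≈ 0.0146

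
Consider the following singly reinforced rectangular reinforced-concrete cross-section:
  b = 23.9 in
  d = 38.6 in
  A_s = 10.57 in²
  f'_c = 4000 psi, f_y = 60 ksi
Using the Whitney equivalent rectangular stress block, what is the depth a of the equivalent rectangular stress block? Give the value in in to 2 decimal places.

T = A_s f_y = 10.57 × 60 = 634.2 kips.
a = T/(0.85 f'_c b) = 634.2/(0.85 × 4 × 23.9) = 7.80 in.

a ≈ 7.80 in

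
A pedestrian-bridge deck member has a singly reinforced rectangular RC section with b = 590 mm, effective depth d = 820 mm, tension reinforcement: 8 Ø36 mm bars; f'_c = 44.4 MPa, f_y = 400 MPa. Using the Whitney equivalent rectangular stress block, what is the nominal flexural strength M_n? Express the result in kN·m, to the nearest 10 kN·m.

M_n ≈ 2430 kN·m

A_s = 8 × 1018 = 8144 mm².
T = A_s f_y = 8144 × 400 = 3257600 N = 3257.6 kN.
From C = T: a = T/(0.85 f'_c b) = 3257600/(0.85 × 44.4 × 590) = 146.30 mm.
M_n = T(d − a/2) = 3257.6 kN × (820 − 73.15) mm = 2432.94 kN·m.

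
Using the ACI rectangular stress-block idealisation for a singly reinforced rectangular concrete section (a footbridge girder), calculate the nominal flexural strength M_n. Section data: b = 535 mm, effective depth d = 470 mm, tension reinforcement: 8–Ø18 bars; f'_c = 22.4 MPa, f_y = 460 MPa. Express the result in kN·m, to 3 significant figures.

M_n ≈ 396 kN·m

A_s = 8 × 254 = 2032 mm².
T = A_s f_y = 2032 × 460 = 934720 N = 934.72 kN.
From C = T: a = T/(0.85 f'_c b) = 934720/(0.85 × 22.4 × 535) = 91.76 mm.
M_n = T(d − a/2) = 934.72 kN × (470 − 45.88) mm = 396.43 kN·m.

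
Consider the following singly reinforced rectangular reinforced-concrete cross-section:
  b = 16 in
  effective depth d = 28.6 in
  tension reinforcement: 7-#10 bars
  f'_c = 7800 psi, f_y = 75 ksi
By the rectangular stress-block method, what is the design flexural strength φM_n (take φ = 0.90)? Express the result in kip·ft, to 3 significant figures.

A_s = 7 × 1.27 = 8.89 in².
T = A_s f_y = 8.89 × 75 = 666.75 kips.
a = T/(0.85 f'_c b) = 666.75/(0.85 × 7.8 × 16) = 6.285 in.
M_n = T(d − a/2) = 666.75 × (28.6 − 3.1425) = 16973.8 kip·in = 16973.8/12 = 1414.48 kip·ft.
φM_n = 0.90 × 1414.48 = 1273.03 kip·ft.

φM_n ≈ 1270 kip·ft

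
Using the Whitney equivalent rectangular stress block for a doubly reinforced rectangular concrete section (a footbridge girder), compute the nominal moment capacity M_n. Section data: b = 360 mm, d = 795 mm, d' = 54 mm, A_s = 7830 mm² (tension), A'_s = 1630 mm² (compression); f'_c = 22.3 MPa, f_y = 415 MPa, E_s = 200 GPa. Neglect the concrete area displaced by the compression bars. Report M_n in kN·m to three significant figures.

Assume both tension and compression steel yield.
Net tension couple steel: A_s − A'_s = 6200 mm².
a = (A_s − A'_s) f_y / (0.85 f'_c b) = 2573000/(0.85 × 22.3 × 360) = 377.06 mm.
c = a/β₁ = 377.06/0.85 = 443.60 mm; ε'_s = 0.003(c − d')/c = 0.0026 ≥ f_y/E_s = 0.0021, so compression steel does yield.
M_n = (A_s − A'_s) f_y (d − a/2) + A'_s f_y (d − d') = [2573000 × (795 − 188.53) + 676450 × (795 − 54)] × 10⁻⁶ = 1560.45 + 501.25 = 2061.70 kN·m.

M_n ≈ 2060 kN·m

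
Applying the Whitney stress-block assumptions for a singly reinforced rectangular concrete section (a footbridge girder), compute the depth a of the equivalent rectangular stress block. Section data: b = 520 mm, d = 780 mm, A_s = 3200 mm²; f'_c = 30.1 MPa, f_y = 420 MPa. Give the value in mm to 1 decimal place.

T = A_s f_y = 3200 × 420 = 1344000 N = 1344 kN.
Setting C = 0.85 f'_c a b equal to T: a = 1344000/(0.85 × 30.1 × 520) = 101.0 mm.

a ≈ 101.0 mm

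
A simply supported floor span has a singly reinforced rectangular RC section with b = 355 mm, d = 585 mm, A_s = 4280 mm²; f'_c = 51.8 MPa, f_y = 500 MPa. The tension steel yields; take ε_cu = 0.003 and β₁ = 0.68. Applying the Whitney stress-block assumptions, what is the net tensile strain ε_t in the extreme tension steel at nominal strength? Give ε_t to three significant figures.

ε_t ≈ 0.00572

a = A_s f_y/(0.85 f'_c b) = 136.91 mm.
β₁ = 0.68, so c = a/β₁ = 136.91/0.68 = 201.34 mm.
From the linear strain diagram with ε_cu = 0.003: ε_t = 0.003 (d − c)/c = 0.003 × (585 − 201.34)/201.34 = 0.00572.
Since ε_t ≥ 0.005, the section is tension-controlled.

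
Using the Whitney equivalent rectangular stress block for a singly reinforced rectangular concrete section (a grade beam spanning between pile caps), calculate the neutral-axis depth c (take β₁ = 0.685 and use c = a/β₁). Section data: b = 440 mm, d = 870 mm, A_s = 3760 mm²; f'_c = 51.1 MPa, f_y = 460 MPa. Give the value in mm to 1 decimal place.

c ≈ 132.1 mm

T = A_s f_y = 3760 × 460 = 1729600 N = 1729.6 kN.
Setting C = 0.85 f'_c a b equal to T: a = 1729600/(0.85 × 51.1 × 440) = 90.501 mm.
With β₁ = 0.685, c = a/β₁ = 90.501/0.685 = 132.1 mm.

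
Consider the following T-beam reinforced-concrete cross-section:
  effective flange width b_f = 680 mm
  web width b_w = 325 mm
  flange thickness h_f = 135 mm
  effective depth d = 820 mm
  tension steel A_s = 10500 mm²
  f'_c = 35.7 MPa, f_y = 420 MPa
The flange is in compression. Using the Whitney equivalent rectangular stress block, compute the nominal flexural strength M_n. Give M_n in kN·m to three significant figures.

Tension: T = A_s f_y = 10500 × 420 = 4410000 N.
Try a within the flange: a = T/(0.85 f'_c b_f) = 4410000/(0.85 × 35.7 × 680) = 213.72 mm.
a = 213.72 > h_f = 135 mm: the block extends into the web. Split into flange-overhang and web parts.
C_f = 0.85 f'_c (b_f − b_w) h_f = 0.85 × 35.7 × (680 − 325) × 135 = 1454284 N.
Remaining web compression depth: a_w = (T − C_f)/(0.85 f'_c b_w) = (4410000 − 1454284)/(0.85 × 35.7 × 325) = 299.70 mm.
M_n = C_f(d − h_f/2) + (T − C_f)(d − a_w/2) = 1454284 × (820 − 67.5) + 2955716 × (820 − 149.85) = 1094.35 + 1980.77 = 3075.12 × 10⁶ N·mm.
M_n = 3075.12 kN·m.

M_n ≈ 3080 kN·m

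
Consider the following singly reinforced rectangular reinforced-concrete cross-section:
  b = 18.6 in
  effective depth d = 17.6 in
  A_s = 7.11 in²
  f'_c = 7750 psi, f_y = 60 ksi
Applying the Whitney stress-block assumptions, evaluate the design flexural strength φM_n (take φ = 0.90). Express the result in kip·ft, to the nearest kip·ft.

φM_n ≈ 507 kip·ft

T = A_s f_y = 7.11 × 60 = 426.6 kips.
a = T/(0.85 f'_c b) = 426.6/(0.85 × 7.75 × 18.6) = 3.482 in.
M_n = T(d − a/2) = 426.6 × (17.6 − 1.741) = 6765.4 kip·in = 6765.4/12 = 563.78 kip·ft.
φM_n = 0.90 × 563.78 = 507.40 kip·ft.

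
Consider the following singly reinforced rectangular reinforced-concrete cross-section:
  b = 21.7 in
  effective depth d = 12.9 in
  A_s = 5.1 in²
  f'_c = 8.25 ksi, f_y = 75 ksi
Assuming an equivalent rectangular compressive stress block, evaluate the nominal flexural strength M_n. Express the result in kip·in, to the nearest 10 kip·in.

T = A_s f_y = 5.1 × 75 = 382.5 kips.
a = T/(0.85 f'_c b) = 382.5/(0.85 × 8.25 × 21.7) = 2.514 in.
M_n = T(d − a/2) = 382.5 × (12.9 − 1.257) = 4453.4 kip·in.

M_n ≈ 4450 kip·in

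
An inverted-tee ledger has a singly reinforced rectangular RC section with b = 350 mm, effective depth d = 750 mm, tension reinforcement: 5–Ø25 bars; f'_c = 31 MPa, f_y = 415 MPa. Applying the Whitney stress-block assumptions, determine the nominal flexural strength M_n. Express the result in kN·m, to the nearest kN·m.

M_n ≈ 708 kN·m

A_s = 5 × 491 = 2455 mm².
T = A_s f_y = 2455 × 415 = 1018825 N = 1018.825 kN.
From C = T: a = T/(0.85 f'_c b) = 1018825/(0.85 × 31 × 350) = 110.47 mm.
M_n = T(d − a/2) = 1018.825 kN × (750 − 55.235) mm = 707.84 kN·m.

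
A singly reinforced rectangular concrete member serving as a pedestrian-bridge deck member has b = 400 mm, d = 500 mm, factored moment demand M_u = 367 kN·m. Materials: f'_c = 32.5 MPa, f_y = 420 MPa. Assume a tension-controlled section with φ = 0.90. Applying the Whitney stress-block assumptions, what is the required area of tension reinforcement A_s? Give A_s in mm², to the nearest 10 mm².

A_s ≈ 2110 mm²

M_n = M_u/φ = 367/0.90 = 407.778 kN·m.
With M_n = 0.85 f'_c a b (d − a/2), solve the quadratic for a:
a = d − √(d² − 2M_n/(0.85 f'_c b)) = 500 − √(500² − 2 × 407.778×10⁶/(0.85 × 32.5 × 400)) = 80.25 mm.
A_s = 0.85 f'_c a b / f_y = 0.85 × 32.5 × 80.25 × 400 / 420 = 2111.3 mm².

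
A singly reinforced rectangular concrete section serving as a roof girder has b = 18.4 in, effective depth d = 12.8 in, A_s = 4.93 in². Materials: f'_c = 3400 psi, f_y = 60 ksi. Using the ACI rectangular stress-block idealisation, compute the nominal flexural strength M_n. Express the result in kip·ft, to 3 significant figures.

M_n ≈ 247 kip·ft

T = A_s f_y = 4.93 × 60 = 295.8 kips.
a = T/(0.85 f'_c b) = 295.8/(0.85 × 3.4 × 18.4) = 5.563 in.
M_n = T(d − a/2) = 295.8 × (12.8 − 2.7815) = 2963.5 kip·in = 2963.5/12 = 246.96 kip·ft.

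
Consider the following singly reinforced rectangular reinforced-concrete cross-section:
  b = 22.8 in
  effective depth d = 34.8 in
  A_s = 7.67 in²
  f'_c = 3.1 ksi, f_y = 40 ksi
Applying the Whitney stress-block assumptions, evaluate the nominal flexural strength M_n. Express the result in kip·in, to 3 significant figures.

M_n ≈ 9890 kip·in

T = A_s f_y = 7.67 × 40 = 306.8 kips.
a = T/(0.85 f'_c b) = 306.8/(0.85 × 3.1 × 22.8) = 5.107 in.
M_n = T(d − a/2) = 306.8 × (34.8 − 2.5535) = 9893.2 kip·in.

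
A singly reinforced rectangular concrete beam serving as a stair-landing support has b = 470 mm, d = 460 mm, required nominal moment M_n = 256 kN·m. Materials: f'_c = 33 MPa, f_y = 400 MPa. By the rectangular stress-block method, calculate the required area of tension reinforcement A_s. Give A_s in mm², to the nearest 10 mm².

With M_n = 0.85 f'_c a b (d − a/2), solve the quadratic for a:
a = d − √(d² − 2M_n/(0.85 f'_c b)) = 460 − √(460² − 2 × 256×10⁶/(0.85 × 33 × 470)) = 44.35 mm.
A_s = 0.85 f'_c a b / f_y = 0.85 × 33 × 44.35 × 470 / 400 = 1461.7 mm².

A_s ≈ 1460 mm²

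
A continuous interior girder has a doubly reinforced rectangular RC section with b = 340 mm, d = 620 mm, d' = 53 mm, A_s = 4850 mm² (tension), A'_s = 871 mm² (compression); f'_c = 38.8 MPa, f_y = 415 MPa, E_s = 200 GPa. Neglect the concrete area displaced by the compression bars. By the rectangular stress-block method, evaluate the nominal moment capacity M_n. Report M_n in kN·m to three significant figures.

M_n ≈ 1110 kN·m

Assume both tension and compression steel yield.
Net tension couple steel: A_s − A'_s = 3979 mm².
a = (A_s − A'_s) f_y / (0.85 f'_c b) = 1651285/(0.85 × 38.8 × 340) = 147.26 mm.
c = a/β₁ = 147.26/0.773 = 190.50 mm; ε'_s = 0.003(c − d')/c = 0.0022 ≥ f_y/E_s = 0.0021, so compression steel does yield.
M_n = (A_s − A'_s) f_y (d − a/2) + A'_s f_y (d − d') = [1651285 × (620 − 73.63) + 361465 × (620 − 53)] × 10⁻⁶ = 902.21 + 204.95 = 1107.16 kN·m.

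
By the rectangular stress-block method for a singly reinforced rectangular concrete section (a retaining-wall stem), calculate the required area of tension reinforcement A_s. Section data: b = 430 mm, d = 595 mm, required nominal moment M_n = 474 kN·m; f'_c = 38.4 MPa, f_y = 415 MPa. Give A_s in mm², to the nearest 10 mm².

With M_n = 0.85 f'_c a b (d − a/2), solve the quadratic for a:
a = d − √(d² − 2M_n/(0.85 f'_c b)) = 595 − √(595² − 2 × 474×10⁶/(0.85 × 38.4 × 430)) = 59.76 mm.
A_s = 0.85 f'_c a b / f_y = 0.85 × 38.4 × 59.76 × 430 / 415 = 2021.1 mm².

A_s ≈ 2020 mm²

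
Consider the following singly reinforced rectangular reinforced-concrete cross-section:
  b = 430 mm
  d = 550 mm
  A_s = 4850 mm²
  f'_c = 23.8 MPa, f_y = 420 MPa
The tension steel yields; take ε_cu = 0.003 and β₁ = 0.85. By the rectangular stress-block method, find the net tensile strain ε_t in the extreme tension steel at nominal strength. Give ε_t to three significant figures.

ε_t ≈ 0.00299

a = A_s f_y/(0.85 f'_c b) = 234.17 mm.
β₁ = 0.85, so c = a/β₁ = 234.17/0.85 = 275.49 mm.
From the linear strain diagram with ε_cu = 0.003: ε_t = 0.003 (d − c)/c = 0.003 × (550 − 275.49)/275.49 = 0.00299.
ε_t < 0.004 — the section is over-reinforced for flexure under ACI limits.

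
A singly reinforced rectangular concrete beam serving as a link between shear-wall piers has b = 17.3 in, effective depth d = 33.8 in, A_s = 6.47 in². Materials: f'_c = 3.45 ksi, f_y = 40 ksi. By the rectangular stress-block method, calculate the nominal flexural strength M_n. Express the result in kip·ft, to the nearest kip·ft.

M_n ≈ 674 kip·ft

T = A_s f_y = 6.47 × 40 = 258.8 kips.
a = T/(0.85 f'_c b) = 258.8/(0.85 × 3.45 × 17.3) = 5.101 in.
M_n = T(d − a/2) = 258.8 × (33.8 − 2.5505) = 8087.4 kip·in = 8087.4/12 = 673.95 kip·ft.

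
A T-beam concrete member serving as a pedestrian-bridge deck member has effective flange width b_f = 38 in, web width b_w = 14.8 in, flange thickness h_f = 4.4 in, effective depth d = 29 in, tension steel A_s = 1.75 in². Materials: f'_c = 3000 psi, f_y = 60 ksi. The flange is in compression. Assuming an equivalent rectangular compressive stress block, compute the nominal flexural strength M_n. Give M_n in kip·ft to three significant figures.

M_n ≈ 249 kip·ft

Tension: T = A_s f_y = 1.75 × 60 = 105 kips.
Try a within the flange: a = T/(0.85 f'_c b_f) = 105/(0.85 × 3 × 38) = 1.084 in.
Since a = 1.084 ≤ h_f = 4.4 in, the stress block lies entirely in the flange; analyse as a rectangular beam of width b_f.
M_n = T(d − a/2) = 105 × (29 − 0.542) = 2988.1 kip·in.
M_n = 2988.1/12 = 249.01 kip·ft.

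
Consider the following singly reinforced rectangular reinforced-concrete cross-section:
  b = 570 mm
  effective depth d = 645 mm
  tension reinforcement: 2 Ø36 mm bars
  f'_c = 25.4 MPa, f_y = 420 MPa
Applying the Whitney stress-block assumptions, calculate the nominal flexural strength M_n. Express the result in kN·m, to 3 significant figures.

A_s = 2 × 1018 = 2036 mm².
T = A_s f_y = 2036 × 420 = 855120 N = 855.12 kN.
From C = T: a = T/(0.85 f'_c b) = 855120/(0.85 × 25.4 × 570) = 69.49 mm.
M_n = T(d − a/2) = 855.12 kN × (645 − 34.745) mm = 521.84 kN·m.

M_n ≈ 522 kN·m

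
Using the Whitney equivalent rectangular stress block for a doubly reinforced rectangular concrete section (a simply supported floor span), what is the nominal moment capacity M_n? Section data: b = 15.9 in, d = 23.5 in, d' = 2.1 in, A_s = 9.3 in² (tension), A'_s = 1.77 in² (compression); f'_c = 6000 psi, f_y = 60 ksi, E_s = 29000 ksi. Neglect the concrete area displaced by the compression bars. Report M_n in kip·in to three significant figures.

M_n ≈ 11600 kip·in

Assume both steels yield.
a = (A_s − A'_s) f_y/(0.85 f'_c b) = (9.3 − 1.77) × 60/(0.85 × 6 × 15.9) = 5.572 in.
c = a/β₁ = 5.572/0.75 = 7.429 in; ε'_s = 0.003(c − d')/c = 0.0022 ≥ ε_y = 0.0021, so the compression steel yields.
M_n = (A_s − A'_s) f_y (d − a/2) + A'_s f_y (d − d') = 451.8 × (23.5 − 2.786) + 106.2 × (23.5 − 2.1) = 9358.6 + 2272.7 = 11631.3 kip·in.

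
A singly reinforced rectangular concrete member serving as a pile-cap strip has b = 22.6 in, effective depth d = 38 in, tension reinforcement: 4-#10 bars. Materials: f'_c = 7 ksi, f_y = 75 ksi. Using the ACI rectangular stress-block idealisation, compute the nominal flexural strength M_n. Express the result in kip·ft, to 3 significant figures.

A_s = 4 × 1.27 = 5.08 in².
T = A_s f_y = 5.08 × 75 = 381 kips.
a = T/(0.85 f'_c b) = 381/(0.85 × 7 × 22.6) = 2.833 in.
M_n = T(d − a/2) = 381 × (38 − 1.4165) = 13938.3 kip·in = 13938.3/12 = 1161.53 kip·ft.

M_n ≈ 1160 kip·ft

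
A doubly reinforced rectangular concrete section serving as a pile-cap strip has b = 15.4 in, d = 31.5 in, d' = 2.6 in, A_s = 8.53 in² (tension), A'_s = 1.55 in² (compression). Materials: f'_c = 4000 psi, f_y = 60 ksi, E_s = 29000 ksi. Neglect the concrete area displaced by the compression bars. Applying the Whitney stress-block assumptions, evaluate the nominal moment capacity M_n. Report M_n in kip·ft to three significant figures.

Assume both steels yield.
a = (A_s − A'_s) f_y/(0.85 f'_c b) = (8.53 − 1.55) × 60/(0.85 × 4 × 15.4) = 7.998 in.
c = a/β₁ = 7.998/0.85 = 9.409 in; ε'_s = 0.003(c − d')/c = 0.0022 ≥ ε_y = 0.0021, so the compression steel yields.
M_n = (A_s − A'_s) f_y (d − a/2) + A'_s f_y (d − d') = 418.8 × (31.5 − 3.999) + 93 × (31.5 − 2.6) = 11517.4 + 2687.7 = 14205.1 kip·in = 14205.1/12 = 1183.76 kip·ft.

M_n ≈ 1180 kip·ft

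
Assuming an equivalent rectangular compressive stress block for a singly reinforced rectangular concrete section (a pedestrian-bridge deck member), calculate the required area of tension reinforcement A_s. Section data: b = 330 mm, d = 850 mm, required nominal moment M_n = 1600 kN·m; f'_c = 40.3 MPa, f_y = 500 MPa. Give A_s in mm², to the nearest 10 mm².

With M_n = 0.85 f'_c a b (d − a/2), solve the quadratic for a:
a = d − √(d² − 2M_n/(0.85 f'_c b)) = 850 − √(850² − 2 × 1600×10⁶/(0.85 × 40.3 × 330)) = 187.11 mm.
A_s = 0.85 f'_c a b / f_y = 0.85 × 40.3 × 187.11 × 330 / 500 = 4230.2 mm².

A_s ≈ 4230 mm²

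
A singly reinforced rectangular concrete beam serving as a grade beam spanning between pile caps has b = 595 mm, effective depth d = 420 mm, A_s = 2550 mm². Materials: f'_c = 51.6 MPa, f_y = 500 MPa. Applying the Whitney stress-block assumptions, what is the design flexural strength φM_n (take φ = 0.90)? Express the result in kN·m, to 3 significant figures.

T = A_s f_y = 2550 × 500 = 1275000 N = 1275 kN.
From C = T: a = T/(0.85 f'_c b) = 1275000/(0.85 × 51.6 × 595) = 48.86 mm.
M_n = T(d − a/2) = 1275 kN × (420 − 24.43) mm = 504.35 kN·m.
φM_n = 0.90 × 504.35 = 453.92 kN·m.

φM_n ≈ 454 kN·m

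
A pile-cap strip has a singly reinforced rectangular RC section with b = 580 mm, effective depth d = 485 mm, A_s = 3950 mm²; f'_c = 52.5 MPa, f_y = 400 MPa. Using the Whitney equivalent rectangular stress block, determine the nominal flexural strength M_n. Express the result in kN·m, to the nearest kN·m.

M_n ≈ 718 kN·m

T = A_s f_y = 3950 × 400 = 1580000 N = 1580 kN.
From C = T: a = T/(0.85 f'_c b) = 1580000/(0.85 × 52.5 × 580) = 61.05 mm.
M_n = T(d − a/2) = 1580 kN × (485 − 30.525) mm = 718.07 kN·m.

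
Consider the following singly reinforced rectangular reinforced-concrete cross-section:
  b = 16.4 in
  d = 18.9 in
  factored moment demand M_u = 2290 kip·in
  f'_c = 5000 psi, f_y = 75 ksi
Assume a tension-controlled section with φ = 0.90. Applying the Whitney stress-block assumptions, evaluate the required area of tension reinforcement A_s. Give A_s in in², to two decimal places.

M_n = M_u/φ = 2290/0.90 = 2544.44 kip·in.
From M_n = 0.85 f'_c a b (d − a/2):
a = d − √(d² − 2M_n/(0.85 f'_c b)) = 18.9 − √(18.9² − 2 × 2544.44/(0.85 × 5 × 16.4)) = 2.042 in.
A_s = 0.85 f'_c a b / f_y = 0.85 × 5 × 2.042 × 16.4 / 75 = 1.898 in².

A_s ≈ 1.90 in²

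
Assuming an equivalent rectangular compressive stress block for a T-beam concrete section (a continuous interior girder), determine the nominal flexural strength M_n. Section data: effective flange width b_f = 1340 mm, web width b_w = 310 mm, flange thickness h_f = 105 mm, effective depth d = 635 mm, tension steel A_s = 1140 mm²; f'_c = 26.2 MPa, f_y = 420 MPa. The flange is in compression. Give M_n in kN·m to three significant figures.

Tension: T = A_s f_y = 1140 × 420 = 478800 N.
Try a within the flange: a = T/(0.85 f'_c b_f) = 478800/(0.85 × 26.2 × 1340) = 16.04 mm.
Since a = 16.04 ≤ h_f = 105 mm, the stress block lies entirely in the flange; analyse as a rectangular beam of width b_f.
M_n = T(d − a/2) = 478800 × (635 − 8.02) = 300.20 × 10⁶ N·mm.
M_n = 300.20 kN·m.

M_n ≈ 300 kN·m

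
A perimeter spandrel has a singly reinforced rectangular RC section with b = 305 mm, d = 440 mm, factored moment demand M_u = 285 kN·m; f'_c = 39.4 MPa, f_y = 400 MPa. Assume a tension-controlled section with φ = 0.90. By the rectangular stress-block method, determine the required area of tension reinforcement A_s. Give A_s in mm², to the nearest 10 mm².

M_n = M_u/φ = 285/0.90 = 316.667 kN·m.
With M_n = 0.85 f'_c a b (d − a/2), solve the quadratic for a:
a = d − √(d² − 2M_n/(0.85 f'_c b)) = 440 − √(440² − 2 × 316.667×10⁶/(0.85 × 39.4 × 305)) = 77.24 mm.
A_s = 0.85 f'_c a b / f_y = 0.85 × 39.4 × 77.24 × 305 / 400 = 1972.4 mm².

A_s ≈ 1970 mm²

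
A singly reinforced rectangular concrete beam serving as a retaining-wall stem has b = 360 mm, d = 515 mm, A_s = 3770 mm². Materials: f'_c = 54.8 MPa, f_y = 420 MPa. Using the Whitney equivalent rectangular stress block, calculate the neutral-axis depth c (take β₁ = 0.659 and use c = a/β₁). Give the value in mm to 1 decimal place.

c ≈ 143.3 mm

T = A_s f_y = 3770 × 420 = 1583400 N = 1583.4 kN.
Setting C = 0.85 f'_c a b equal to T: a = 1583400/(0.85 × 54.8 × 360) = 94.425 mm.
With β₁ = 0.659, c = a/β₁ = 94.425/0.659 = 143.3 mm.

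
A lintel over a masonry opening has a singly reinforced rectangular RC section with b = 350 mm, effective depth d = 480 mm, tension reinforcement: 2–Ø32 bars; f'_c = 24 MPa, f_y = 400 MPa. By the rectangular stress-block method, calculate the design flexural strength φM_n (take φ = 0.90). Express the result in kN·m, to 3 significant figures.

A_s = 2 × 804 = 1608 mm².
T = A_s f_y = 1608 × 400 = 643200 N = 643.2 kN.
From C = T: a = T/(0.85 f'_c b) = 643200/(0.85 × 24 × 350) = 90.08 mm.
M_n = T(d − a/2) = 643.2 kN × (480 − 45.04) mm = 279.77 kN·m.
φM_n = 0.90 × 279.77 = 251.79 kN·m.

φM_n ≈ 252 kN·m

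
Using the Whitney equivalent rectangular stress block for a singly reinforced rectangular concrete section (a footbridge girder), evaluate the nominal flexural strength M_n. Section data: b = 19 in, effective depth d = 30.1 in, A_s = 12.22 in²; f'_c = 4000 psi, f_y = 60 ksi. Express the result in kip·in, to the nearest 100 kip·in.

M_n ≈ 17900 kip·in

T = A_s f_y = 12.22 × 60 = 733.2 kips.
a = T/(0.85 f'_c b) = 733.2/(0.85 × 4 × 19) = 11.350 in.
M_n = T(d − a/2) = 733.2 × (30.1 − 5.675) = 17908.4 kip·in.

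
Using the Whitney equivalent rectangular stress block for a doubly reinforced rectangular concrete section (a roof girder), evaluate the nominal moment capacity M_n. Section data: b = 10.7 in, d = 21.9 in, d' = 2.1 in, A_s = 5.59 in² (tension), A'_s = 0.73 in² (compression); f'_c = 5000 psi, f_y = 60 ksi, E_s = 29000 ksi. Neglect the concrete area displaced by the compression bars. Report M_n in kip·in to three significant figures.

M_n ≈ 6320 kip·in

Assume both steels yield.
a = (A_s − A'_s) f_y/(0.85 f'_c b) = (5.59 − 0.73) × 60/(0.85 × 5 × 10.7) = 6.412 in.
c = a/β₁ = 6.412/0.8 = 8.015 in; ε'_s = 0.003(c − d')/c = 0.0022 ≥ ε_y = 0.0021, so the compression steel yields.
M_n = (A_s − A'_s) f_y (d − a/2) + A'_s f_y (d − d') = 291.6 × (21.9 − 3.206) + 43.8 × (21.9 − 2.1) = 5451.2 + 867.2 = 6318.4 kip·in.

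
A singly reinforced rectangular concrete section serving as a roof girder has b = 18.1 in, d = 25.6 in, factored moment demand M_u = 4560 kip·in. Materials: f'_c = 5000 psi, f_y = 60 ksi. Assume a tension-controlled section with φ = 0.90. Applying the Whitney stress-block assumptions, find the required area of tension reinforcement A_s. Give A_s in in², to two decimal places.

M_n = M_u/φ = 4560/0.90 = 5066.67 kip·in.
From M_n = 0.85 f'_c a b (d − a/2):
a = d − √(d² − 2M_n/(0.85 f'_c b)) = 25.6 − √(25.6² − 2 × 5066.67/(0.85 × 5 × 18.1)) = 2.717 in.
A_s = 0.85 f'_c a b / f_y = 0.85 × 5 × 2.717 × 18.1 / 60 = 3.483 in².

A_s ≈ 3.48 in²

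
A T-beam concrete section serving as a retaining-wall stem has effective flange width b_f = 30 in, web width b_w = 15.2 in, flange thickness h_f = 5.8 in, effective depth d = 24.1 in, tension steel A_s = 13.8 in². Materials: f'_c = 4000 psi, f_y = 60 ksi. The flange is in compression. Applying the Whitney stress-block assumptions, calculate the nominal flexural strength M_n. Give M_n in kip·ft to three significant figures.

Tension: T = A_s f_y = 13.8 × 60 = 828 kips.
Try a within the flange: a = T/(0.85 f'_c b_f) = 828/(0.85 × 4 × 30) = 8.118 in.
a = 8.118 > h_f = 5.8 in: the block extends into the web. Split into flange-overhang and web parts.
C_f = 0.85 f'_c (b_f − b_w) h_f = 0.85 × 4 × (30 − 15.2) × 5.8 = 291.9 kips.
Remaining web compression depth: a_w = (T − C_f)/(0.85 f'_c b_w) = (828 − 291.9)/(0.85 × 4 × 15.2) = 10.373 in.
M_n = C_f(d − h_f/2) + (T − C_f)(d − a_w/2) = 291.9 × (24.1 − 2.9) + 536.1 × (24.1 − 5.1865) = 6188.3 + 10139.5 = 16327.8 kip·in.
M_n = 16327.8/12 = 1360.65 kip·ft.

M_n ≈ 1360 kip·ft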